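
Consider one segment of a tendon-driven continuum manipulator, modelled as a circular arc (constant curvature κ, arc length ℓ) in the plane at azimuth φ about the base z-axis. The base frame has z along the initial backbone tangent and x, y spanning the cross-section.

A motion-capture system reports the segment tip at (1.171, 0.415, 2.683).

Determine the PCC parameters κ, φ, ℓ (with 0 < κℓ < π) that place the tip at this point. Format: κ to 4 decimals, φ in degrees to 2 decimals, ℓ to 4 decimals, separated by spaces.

0.2842 19.51 3.0514

ρ = √(x²+y²) = √(1.171² + 0.415²) = 1.24236
φ = atan2(y, x) mod 360° = atan2(0.415, 1.171) = 19.5142°
|p|² = ρ² + z² = 1.24236² + 2.683² = 8.74195
κ = 2ρ / |p|² = 2×1.24236 / 8.74195 = 0.28423
θ = 2·atan2(ρ, z) = 2·atan2(1.24236, 2.683) = 0.86731 rad
ℓ = θ/κ = 0.86731/0.28423 = 3.05142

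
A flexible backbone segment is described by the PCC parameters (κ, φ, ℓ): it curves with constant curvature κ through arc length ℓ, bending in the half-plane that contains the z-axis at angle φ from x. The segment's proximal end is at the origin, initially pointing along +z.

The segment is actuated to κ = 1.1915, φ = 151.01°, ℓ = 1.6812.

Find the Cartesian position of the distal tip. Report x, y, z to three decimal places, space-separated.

-1.042 0.577 0.762

θ = κ·ℓ = 1.1915 × 1.6812 = 2.00315 rad
ρ = (1 − cos θ)/κ = (1 − -0.41901)/1.1915 = 1.19094
z = sin θ / κ = 0.90798/1.1915 = 0.76205
x = ρ cos φ = 1.19094 × cos(151.01°) = -1.04172
y = ρ sin φ = 1.19094 × sin(151.01°) = 0.57720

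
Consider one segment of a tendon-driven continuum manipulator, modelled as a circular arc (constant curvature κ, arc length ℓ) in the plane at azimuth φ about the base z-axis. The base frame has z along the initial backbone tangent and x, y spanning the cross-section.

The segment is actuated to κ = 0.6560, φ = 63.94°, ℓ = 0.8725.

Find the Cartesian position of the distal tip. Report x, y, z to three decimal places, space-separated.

θ = κ·ℓ = 0.6560 × 0.8725 = 0.57236 rad
ρ = (1 − cos θ)/κ = (1 − 0.84063)/0.6560 = 0.24295
z = sin θ / κ = 0.54162/0.6560 = 0.82564
x = ρ cos φ = 0.24295 × cos(63.94°) = 0.10673
y = ρ sin φ = 0.24295 × sin(63.94°) = 0.21825

0.107 0.218 0.826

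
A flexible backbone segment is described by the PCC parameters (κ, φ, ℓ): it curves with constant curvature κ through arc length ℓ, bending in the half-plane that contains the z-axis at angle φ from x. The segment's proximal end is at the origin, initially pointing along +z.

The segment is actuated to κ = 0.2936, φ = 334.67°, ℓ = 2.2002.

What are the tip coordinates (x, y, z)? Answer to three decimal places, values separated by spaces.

0.620 -0.294 2.050

θ = κ·ℓ = 0.2936 × 2.2002 = 0.64598 rad
ρ = (1 − cos θ)/κ = (1 − 0.79851)/0.2936 = 0.68627
z = sin θ / κ = 0.60198/0.2936 = 2.05034
x = ρ cos φ = 0.68627 × cos(334.67°) = 0.62029
y = ρ sin φ = 0.68627 × sin(334.67°) = -0.29361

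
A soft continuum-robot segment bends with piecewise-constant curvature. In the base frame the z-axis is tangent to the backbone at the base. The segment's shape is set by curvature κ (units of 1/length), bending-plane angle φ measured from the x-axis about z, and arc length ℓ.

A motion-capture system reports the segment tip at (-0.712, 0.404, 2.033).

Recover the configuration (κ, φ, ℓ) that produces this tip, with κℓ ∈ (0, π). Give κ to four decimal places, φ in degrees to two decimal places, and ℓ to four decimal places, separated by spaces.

0.3409 150.43 2.2461

ρ = √(x²+y²) = √(-0.712² + 0.404²) = 0.81863
φ = atan2(y, x) mod 360° = atan2(0.404, -0.712) = 150.4287°
|p|² = ρ² + z² = 0.81863² + 2.033² = 4.80325
κ = 2ρ / |p|² = 2×0.81863 / 4.80325 = 0.34087
θ = 2·atan2(ρ, z) = 2·atan2(0.81863, 2.033) = 0.76562 rad
ℓ = θ/κ = 0.76562/0.34087 = 2.24609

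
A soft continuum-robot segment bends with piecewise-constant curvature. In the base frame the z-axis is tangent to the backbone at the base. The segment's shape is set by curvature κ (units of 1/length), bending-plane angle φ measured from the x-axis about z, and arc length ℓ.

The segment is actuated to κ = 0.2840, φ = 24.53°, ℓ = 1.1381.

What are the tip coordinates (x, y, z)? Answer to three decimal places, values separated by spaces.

0.166 0.076 1.118

θ = κ·ℓ = 0.2840 × 1.1381 = 0.32322 rad
ρ = (1 − cos θ)/κ = (1 − 0.94822)/0.2840 = 0.18233
z = sin θ / κ = 0.31762/0.2840 = 1.11839
x = ρ cos φ = 0.18233 × cos(24.53°) = 0.16588
y = ρ sin φ = 0.18233 × sin(24.53°) = 0.07570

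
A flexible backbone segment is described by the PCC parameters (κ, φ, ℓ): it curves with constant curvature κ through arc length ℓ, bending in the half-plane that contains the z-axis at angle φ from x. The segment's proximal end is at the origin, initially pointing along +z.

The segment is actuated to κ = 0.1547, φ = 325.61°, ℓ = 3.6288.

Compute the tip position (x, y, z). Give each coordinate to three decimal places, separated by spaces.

0.819 -0.560 3.441

θ = κ·ℓ = 0.1547 × 3.6288 = 0.56138 rad
ρ = (1 − cos θ)/κ = (1 − 0.84652)/0.1547 = 0.99209
z = sin θ / κ = 0.53235/0.1547 = 3.44118
x = ρ cos φ = 0.99209 × cos(325.61°) = 0.81868
y = ρ sin φ = 0.99209 × sin(325.61°) = -0.56036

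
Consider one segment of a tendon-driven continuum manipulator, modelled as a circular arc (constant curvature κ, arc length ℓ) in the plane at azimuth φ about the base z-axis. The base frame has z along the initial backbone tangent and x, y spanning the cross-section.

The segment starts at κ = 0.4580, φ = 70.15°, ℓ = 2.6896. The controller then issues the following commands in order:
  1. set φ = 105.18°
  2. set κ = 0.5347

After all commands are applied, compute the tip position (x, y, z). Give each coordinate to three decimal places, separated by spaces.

initial: κ=0.4580, φ=70.15°, ℓ=2.6896
cmd 1: set φ=105.18° → (κ,φ,ℓ)=(0.4580,105.18°,2.6896) → tip=(-0.3816,1.4066,2.0592)
cmd 2: set κ=0.5347 → (κ,φ,ℓ)=(0.5347,105.18°,2.6896) → tip=(-0.4249,1.5662,1.8538)

-0.425 1.566 1.854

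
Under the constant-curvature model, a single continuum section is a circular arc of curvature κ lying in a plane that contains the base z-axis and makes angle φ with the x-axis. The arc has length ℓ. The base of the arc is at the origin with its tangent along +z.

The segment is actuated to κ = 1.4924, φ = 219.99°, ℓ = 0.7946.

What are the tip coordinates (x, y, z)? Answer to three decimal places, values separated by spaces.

-0.321 -0.269 0.621

θ = κ·ℓ = 1.4924 × 0.7946 = 1.18586 rad
ρ = (1 − cos θ)/κ = (1 − 0.37550)/1.4924 = 0.41845
z = sin θ / κ = 0.92682/1.4924 = 0.62103
x = ρ cos φ = 0.41845 × cos(219.99°) = -0.32060
y = ρ sin φ = 0.41845 × sin(219.99°) = -0.26892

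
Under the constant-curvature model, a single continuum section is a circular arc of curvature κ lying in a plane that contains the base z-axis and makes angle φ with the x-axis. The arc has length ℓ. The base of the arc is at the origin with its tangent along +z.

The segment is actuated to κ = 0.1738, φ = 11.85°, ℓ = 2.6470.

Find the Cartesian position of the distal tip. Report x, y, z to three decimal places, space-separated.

θ = κ·ℓ = 0.1738 × 2.6470 = 0.46005 rad
ρ = (1 − cos θ)/κ = (1 − 0.89603)/0.1738 = 0.59821
z = sin θ / κ = 0.44399/0.1738 = 2.55461
x = ρ cos φ = 0.59821 × cos(11.85°) = 0.58546
y = ρ sin φ = 0.59821 × sin(11.85°) = 0.12284

0.585 0.123 2.555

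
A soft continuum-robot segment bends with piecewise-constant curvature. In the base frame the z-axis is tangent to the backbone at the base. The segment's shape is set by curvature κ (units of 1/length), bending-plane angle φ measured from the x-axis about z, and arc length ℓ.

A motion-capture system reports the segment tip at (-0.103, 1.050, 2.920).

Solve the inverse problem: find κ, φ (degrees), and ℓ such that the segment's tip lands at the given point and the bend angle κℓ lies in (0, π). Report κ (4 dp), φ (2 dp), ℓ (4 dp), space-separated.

ρ = √(x²+y²) = √(-0.103² + 1.050²) = 1.05504
φ = atan2(y, x) mod 360° = atan2(1.050, -0.103) = 95.6025°
|p|² = ρ² + z² = 1.05504² + 2.920² = 9.63951
κ = 2ρ / |p|² = 2×1.05504 / 9.63951 = 0.21890
θ = 2·atan2(ρ, z) = 2·atan2(1.05504, 2.920) = 0.69344 rad
ℓ = θ/κ = 0.69344/0.21890 = 3.16785

0.2189 95.60 3.1678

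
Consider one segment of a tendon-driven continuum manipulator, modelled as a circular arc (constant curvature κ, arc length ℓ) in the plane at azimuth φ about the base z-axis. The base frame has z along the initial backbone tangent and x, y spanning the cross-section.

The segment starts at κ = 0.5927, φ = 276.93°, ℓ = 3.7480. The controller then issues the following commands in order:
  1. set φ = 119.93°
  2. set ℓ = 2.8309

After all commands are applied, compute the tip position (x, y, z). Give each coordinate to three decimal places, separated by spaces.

initial: κ=0.5927, φ=276.93°, ℓ=3.7480
cmd 1: set φ=119.93° → (κ,φ,ℓ)=(0.5927,119.93°,3.7480) → tip=(-1.3517,2.3478,1.3425)
cmd 2: set ℓ=2.8309 → (κ,φ,ℓ)=(0.5927,119.93°,2.8309) → tip=(-0.9318,1.6185,1.6775)

-0.932 1.618 1.678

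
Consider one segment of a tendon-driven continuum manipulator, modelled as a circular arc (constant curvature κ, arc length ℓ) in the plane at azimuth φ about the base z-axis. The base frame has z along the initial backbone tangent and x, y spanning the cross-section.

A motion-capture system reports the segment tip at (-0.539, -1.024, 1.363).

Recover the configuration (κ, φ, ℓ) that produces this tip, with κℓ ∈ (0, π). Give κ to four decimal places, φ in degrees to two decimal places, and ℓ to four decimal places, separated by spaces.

0.7240 242.24 1.9446

ρ = √(x²+y²) = √(-0.539² + -1.024²) = 1.15719
φ = atan2(y, x) mod 360° = atan2(-1.024, -0.539) = 242.2392°
|p|² = ρ² + z² = 1.15719² + 1.363² = 3.19687
κ = 2ρ / |p|² = 2×1.15719 / 3.19687 = 0.72396
θ = 2·atan2(ρ, z) = 2·atan2(1.15719, 1.363) = 1.40783 rad
ℓ = θ/κ = 1.40783/0.72396 = 1.94464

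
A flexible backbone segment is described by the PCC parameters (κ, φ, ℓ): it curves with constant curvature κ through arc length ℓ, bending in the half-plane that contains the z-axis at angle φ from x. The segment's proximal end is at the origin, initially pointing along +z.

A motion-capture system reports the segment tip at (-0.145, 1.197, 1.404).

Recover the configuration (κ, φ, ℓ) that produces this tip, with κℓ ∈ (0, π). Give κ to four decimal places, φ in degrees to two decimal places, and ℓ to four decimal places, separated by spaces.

0.7041 96.91 2.0156

ρ = √(x²+y²) = √(-0.145² + 1.197²) = 1.20575
φ = atan2(y, x) mod 360° = atan2(1.197, -0.145) = 96.9069°
|p|² = ρ² + z² = 1.20575² + 1.404² = 3.42505
κ = 2ρ / |p|² = 2×1.20575 / 3.42505 = 0.70408
θ = 2·atan2(ρ, z) = 2·atan2(1.20575, 1.404) = 1.41916 rad
ℓ = θ/κ = 1.41916/0.70408 = 2.01563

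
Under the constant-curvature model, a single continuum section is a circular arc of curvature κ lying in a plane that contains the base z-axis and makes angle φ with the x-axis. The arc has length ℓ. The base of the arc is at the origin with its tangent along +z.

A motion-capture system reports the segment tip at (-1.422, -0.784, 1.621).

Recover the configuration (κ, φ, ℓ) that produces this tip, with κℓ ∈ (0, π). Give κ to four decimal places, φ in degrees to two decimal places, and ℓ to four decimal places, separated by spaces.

ρ = √(x²+y²) = √(-1.422² + -0.784²) = 1.62380
φ = atan2(y, x) mod 360° = atan2(-0.784, -1.422) = 208.8695°
|p|² = ρ² + z² = 1.62380² + 1.621² = 5.26438
κ = 2ρ / |p|² = 2×1.62380 / 5.26438 = 0.61690
θ = 2·atan2(ρ, z) = 2·atan2(1.62380, 1.621) = 1.57252 rad
ℓ = θ/κ = 1.57252/0.61690 = 2.54907

0.6169 208.87 2.5491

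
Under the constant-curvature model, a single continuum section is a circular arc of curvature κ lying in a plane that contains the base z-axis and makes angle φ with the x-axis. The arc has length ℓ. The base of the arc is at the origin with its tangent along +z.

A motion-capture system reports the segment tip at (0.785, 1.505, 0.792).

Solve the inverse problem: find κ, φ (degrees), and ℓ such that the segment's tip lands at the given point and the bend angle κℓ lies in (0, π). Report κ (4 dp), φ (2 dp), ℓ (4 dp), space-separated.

ρ = √(x²+y²) = √(0.785² + 1.505²) = 1.69742
φ = atan2(y, x) mod 360° = atan2(1.505, 0.785) = 62.4537°
|p|² = ρ² + z² = 1.69742² + 0.792² = 3.50851
κ = 2ρ / |p|² = 2×1.69742 / 3.50851 = 0.96760
θ = 2·atan2(ρ, z) = 2·atan2(1.69742, 0.792) = 2.26847 rad
ℓ = θ/κ = 2.26847/0.96760 = 2.34442

0.9676 62.45 2.3444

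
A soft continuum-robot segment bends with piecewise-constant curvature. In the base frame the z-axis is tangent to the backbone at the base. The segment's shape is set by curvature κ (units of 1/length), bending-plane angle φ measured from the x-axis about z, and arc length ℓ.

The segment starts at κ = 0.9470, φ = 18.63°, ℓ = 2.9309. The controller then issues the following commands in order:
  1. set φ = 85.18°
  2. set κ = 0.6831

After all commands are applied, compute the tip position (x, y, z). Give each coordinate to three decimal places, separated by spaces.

0.174 2.069 1.330

initial: κ=0.9470, φ=18.63°, ℓ=2.9309
cmd 1: set φ=85.18° → (κ,φ,ℓ)=(0.9470,85.18°,2.9309) → tip=(0.1716,2.0348,0.3779)
cmd 2: set κ=0.6831 → (κ,φ,ℓ)=(0.6831,85.18°,2.9309) → tip=(0.1744,2.0686,1.3299)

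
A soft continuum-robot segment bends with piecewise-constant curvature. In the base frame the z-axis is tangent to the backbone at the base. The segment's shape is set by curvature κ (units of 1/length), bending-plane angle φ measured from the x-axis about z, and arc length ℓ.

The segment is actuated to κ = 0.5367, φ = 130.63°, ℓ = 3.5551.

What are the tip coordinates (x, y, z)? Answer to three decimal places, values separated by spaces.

θ = κ·ℓ = 0.5367 × 3.5551 = 1.90802 rad
ρ = (1 − cos θ)/κ = (1 − -0.33087)/0.5367 = 2.47973
z = sin θ / κ = 0.94368/0.5367 = 1.75829
x = ρ cos φ = 2.47973 × cos(130.63°) = -1.61473
y = ρ sin φ = 2.47973 × sin(130.63°) = 1.88194

-1.615 1.882 1.758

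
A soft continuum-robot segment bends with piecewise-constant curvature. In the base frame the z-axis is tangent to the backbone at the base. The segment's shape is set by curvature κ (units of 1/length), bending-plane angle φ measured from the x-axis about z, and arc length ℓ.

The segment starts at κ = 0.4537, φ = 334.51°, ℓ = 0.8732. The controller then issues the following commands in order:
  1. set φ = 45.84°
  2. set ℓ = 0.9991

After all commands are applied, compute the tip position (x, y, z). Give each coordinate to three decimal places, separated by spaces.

initial: κ=0.4537, φ=334.51°, ℓ=0.8732
cmd 1: set φ=45.84° → (κ,φ,ℓ)=(0.4537,45.84°,0.8732) → tip=(0.1189,0.1225,0.8505)
cmd 2: set ℓ=0.9991 → (κ,φ,ℓ)=(0.4537,45.84°,0.9991) → tip=(0.1551,0.1597,0.9652)

0.155 0.160 0.965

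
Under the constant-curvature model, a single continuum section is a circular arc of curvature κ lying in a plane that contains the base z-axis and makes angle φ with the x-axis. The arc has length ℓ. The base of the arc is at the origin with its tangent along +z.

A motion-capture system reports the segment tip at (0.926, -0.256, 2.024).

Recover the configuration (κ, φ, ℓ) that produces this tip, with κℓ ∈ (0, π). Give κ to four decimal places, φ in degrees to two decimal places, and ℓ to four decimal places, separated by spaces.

ρ = √(x²+y²) = √(0.926² + -0.256²) = 0.96074
φ = atan2(y, x) mod 360° = atan2(-0.256, 0.926) = 344.5461°
|p|² = ρ² + z² = 0.96074² + 2.024² = 5.01959
κ = 2ρ / |p|² = 2×0.96074 / 5.01959 = 0.38279
θ = 2·atan2(ρ, z) = 2·atan2(0.96074, 2.024) = 0.88636 rad
ℓ = θ/κ = 0.88636/0.38279 = 2.31550

0.3828 344.55 2.3155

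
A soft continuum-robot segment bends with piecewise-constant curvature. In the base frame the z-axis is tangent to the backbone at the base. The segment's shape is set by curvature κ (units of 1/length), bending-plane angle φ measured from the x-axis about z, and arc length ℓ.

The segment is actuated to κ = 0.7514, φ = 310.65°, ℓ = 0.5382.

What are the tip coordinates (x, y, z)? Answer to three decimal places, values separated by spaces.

0.070 -0.081 0.524

θ = κ·ℓ = 0.7514 × 0.5382 = 0.40440 rad
ρ = (1 − cos θ)/κ = (1 − 0.91934)/0.7514 = 0.10735
z = sin θ / κ = 0.39347/0.7514 = 0.52365
x = ρ cos φ = 0.10735 × cos(310.65°) = 0.06993
y = ρ sin φ = 0.10735 × sin(310.65°) = -0.08145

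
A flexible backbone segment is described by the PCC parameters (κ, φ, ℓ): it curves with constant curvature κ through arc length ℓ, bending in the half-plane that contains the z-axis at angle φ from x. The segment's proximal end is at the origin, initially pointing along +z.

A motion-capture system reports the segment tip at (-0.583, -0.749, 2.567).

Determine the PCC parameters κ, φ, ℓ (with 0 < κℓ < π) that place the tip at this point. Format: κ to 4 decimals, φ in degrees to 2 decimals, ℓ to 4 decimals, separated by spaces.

0.2534 232.10 2.7949

ρ = √(x²+y²) = √(-0.583² + -0.749²) = 0.94915
φ = atan2(y, x) mod 360° = atan2(-0.749, -0.583) = 232.1038°
|p|² = ρ² + z² = 0.94915² + 2.567² = 7.49038
κ = 2ρ / |p|² = 2×0.94915 / 7.49038 = 0.25343
θ = 2·atan2(ρ, z) = 2·atan2(0.94915, 2.567) = 0.70832 rad
ℓ = θ/κ = 0.70832/0.25343 = 2.79492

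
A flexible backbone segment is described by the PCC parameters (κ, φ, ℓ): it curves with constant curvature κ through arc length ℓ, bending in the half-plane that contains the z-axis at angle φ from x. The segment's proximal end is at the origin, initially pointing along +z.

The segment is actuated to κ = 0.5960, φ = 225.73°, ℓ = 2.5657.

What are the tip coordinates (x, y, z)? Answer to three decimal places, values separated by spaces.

θ = κ·ℓ = 0.5960 × 2.5657 = 1.52916 rad
ρ = (1 − cos θ)/κ = (1 − 0.04163)/0.5960 = 1.60801
z = sin θ / κ = 0.99913/0.5960 = 1.67640
x = ρ cos φ = 1.60801 × cos(225.73°) = -1.12245
y = ρ sin φ = 1.60801 × sin(225.73°) = -1.15143

-1.122 -1.151 1.676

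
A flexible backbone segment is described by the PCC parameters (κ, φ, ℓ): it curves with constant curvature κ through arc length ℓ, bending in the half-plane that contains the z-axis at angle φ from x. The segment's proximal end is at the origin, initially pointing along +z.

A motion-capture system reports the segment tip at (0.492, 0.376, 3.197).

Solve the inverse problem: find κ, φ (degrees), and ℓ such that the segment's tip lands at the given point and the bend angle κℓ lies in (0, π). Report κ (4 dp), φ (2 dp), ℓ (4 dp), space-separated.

0.1168 37.39 3.2764

ρ = √(x²+y²) = √(0.492² + 0.376²) = 0.61923
φ = atan2(y, x) mod 360° = atan2(0.376, 0.492) = 37.3881°
|p|² = ρ² + z² = 0.61923² + 3.197² = 10.60425
κ = 2ρ / |p|² = 2×0.61923 / 10.60425 = 0.11679
θ = 2·atan2(ρ, z) = 2·atan2(0.61923, 3.197) = 0.38264 rad
ℓ = θ/κ = 0.38264/0.11679 = 3.27637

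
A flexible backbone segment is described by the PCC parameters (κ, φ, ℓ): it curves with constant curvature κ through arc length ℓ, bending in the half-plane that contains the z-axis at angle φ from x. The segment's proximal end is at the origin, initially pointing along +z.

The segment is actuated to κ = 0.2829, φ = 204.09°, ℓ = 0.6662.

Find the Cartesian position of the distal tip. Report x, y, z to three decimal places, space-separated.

-0.057 -0.026 0.662

θ = κ·ℓ = 0.2829 × 0.6662 = 0.18847 rad
ρ = (1 − cos θ)/κ = (1 − 0.98229)/0.2829 = 0.06259
z = sin θ / κ = 0.18735/0.2829 = 0.66226
x = ρ cos φ = 0.06259 × cos(204.09°) = -0.05714
y = ρ sin φ = 0.06259 × sin(204.09°) = -0.02555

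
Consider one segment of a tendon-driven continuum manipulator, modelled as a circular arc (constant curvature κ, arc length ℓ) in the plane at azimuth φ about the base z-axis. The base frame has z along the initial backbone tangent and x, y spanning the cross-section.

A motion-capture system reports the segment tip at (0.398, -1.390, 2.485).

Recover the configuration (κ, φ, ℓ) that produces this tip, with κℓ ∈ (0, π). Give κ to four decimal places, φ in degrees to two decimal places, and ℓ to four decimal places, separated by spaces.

0.3498 285.98 3.0125

ρ = √(x²+y²) = √(0.398² + -1.390²) = 1.44586
φ = atan2(y, x) mod 360° = atan2(-1.390, 0.398) = 285.9781°
|p|² = ρ² + z² = 1.44586² + 2.485² = 8.26573
κ = 2ρ / |p|² = 2×1.44586 / 8.26573 = 0.34984
θ = 2·atan2(ρ, z) = 2·atan2(1.44586, 2.485) = 1.05391 rad
ℓ = θ/κ = 1.05391/0.34984 = 3.01252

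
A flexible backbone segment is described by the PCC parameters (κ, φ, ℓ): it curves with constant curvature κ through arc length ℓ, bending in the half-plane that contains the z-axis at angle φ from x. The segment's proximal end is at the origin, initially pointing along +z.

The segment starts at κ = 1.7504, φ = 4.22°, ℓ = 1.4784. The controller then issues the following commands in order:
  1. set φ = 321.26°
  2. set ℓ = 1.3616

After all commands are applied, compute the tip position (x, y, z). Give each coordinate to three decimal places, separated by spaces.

initial: κ=1.7504, φ=4.22°, ℓ=1.4784
cmd 1: set φ=321.26° → (κ,φ,ℓ)=(1.7504,321.26°,1.4784) → tip=(0.8246,-0.6616,0.3005)
cmd 2: set ℓ=1.3616 → (κ,φ,ℓ)=(1.7504,321.26°,1.3616) → tip=(0.7691,-0.6171,0.3929)

0.769 -0.617 0.393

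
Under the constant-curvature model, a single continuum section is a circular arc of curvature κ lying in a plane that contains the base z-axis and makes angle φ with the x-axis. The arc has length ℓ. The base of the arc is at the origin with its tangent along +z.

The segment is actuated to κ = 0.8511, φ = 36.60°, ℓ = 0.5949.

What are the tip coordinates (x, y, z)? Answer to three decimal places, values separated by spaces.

θ = κ·ℓ = 0.8511 × 0.5949 = 0.50632 rad
ρ = (1 − cos θ)/κ = (1 − 0.87454)/0.8511 = 0.14741
z = sin θ / κ = 0.48496/0.8511 = 0.56981
x = ρ cos φ = 0.14741 × cos(36.60°) = 0.11835
y = ρ sin φ = 0.14741 × sin(36.60°) = 0.08789

0.118 0.088 0.570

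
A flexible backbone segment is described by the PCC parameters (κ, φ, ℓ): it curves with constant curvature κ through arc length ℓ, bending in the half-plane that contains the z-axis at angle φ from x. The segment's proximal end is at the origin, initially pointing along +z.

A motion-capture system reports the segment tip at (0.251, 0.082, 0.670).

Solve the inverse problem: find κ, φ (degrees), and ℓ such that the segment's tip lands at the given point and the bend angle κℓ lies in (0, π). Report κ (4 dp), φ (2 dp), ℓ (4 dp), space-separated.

1.0183 18.09 0.7374

ρ = √(x²+y²) = √(0.251² + 0.082²) = 0.26405
φ = atan2(y, x) mod 360° = atan2(0.082, 0.251) = 18.0919°
|p|² = ρ² + z² = 0.26405² + 0.670² = 0.51863
κ = 2ρ / |p|² = 2×0.26405 / 0.51863 = 1.01829
θ = 2·atan2(ρ, z) = 2·atan2(0.26405, 0.670) = 0.75084 rad
ℓ = θ/κ = 0.75084/1.01829 = 0.73736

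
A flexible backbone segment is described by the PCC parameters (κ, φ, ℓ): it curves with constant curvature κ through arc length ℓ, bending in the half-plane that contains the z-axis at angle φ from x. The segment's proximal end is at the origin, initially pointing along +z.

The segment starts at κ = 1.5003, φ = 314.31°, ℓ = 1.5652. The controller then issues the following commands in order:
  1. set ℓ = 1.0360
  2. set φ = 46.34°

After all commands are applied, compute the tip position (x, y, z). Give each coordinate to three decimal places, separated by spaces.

initial: κ=1.5003, φ=314.31°, ℓ=1.5652
cmd 1: set ℓ=1.0360 → (κ,φ,ℓ)=(1.5003,314.31°,1.0360) → tip=(0.4579,-0.4691,0.6664)
cmd 2: set φ=46.34° → (κ,φ,ℓ)=(1.5003,46.34°,1.0360) → tip=(0.4526,0.4743,0.6664)

0.453 0.474 0.666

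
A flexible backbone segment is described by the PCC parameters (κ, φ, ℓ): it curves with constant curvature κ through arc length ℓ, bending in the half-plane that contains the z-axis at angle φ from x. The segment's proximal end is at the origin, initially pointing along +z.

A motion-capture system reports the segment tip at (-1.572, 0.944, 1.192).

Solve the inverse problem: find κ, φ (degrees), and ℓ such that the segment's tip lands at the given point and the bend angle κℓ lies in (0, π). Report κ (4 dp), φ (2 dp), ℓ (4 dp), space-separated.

ρ = √(x²+y²) = √(-1.572² + 0.944²) = 1.83366
φ = atan2(y, x) mod 360° = atan2(0.944, -1.572) = 149.0148°
|p|² = ρ² + z² = 1.83366² + 1.192² = 4.78318
κ = 2ρ / |p|² = 2×1.83366 / 4.78318 = 0.76671
θ = 2·atan2(ρ, z) = 2·atan2(1.83366, 1.192) = 1.98875 rad
ℓ = θ/κ = 1.98875/0.76671 = 2.59387

0.7667 149.01 2.5939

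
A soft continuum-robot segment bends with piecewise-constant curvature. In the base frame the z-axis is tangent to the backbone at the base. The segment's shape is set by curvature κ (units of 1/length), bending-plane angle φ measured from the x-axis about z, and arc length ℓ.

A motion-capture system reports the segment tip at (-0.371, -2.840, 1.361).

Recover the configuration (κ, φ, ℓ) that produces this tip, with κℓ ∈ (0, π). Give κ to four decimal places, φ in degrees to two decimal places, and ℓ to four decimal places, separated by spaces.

ρ = √(x²+y²) = √(-0.371² + -2.840²) = 2.86413
φ = atan2(y, x) mod 360° = atan2(-2.840, -0.371) = 262.5574°
|p|² = ρ² + z² = 2.86413² + 1.361² = 10.05556
κ = 2ρ / |p|² = 2×2.86413 / 10.05556 = 0.56966
θ = 2·atan2(ρ, z) = 2·atan2(2.86413, 1.361) = 2.25439 rad
ℓ = θ/κ = 2.25439/0.56966 = 3.95742

0.5697 262.56 3.9574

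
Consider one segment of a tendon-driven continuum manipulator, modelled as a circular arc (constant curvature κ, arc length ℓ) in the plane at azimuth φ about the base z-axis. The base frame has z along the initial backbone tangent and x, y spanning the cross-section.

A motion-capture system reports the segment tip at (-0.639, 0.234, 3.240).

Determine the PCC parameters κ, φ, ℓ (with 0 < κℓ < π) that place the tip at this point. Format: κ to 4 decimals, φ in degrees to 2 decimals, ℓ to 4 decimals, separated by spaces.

0.1242 159.89 3.3345

ρ = √(x²+y²) = √(-0.639² + 0.234²) = 0.68050
φ = atan2(y, x) mod 360° = atan2(0.234, -0.639) = 159.8874°
|p|² = ρ² + z² = 0.68050² + 3.240² = 10.96068
κ = 2ρ / |p|² = 2×0.68050 / 10.96068 = 0.12417
θ = 2·atan2(ρ, z) = 2·atan2(0.68050, 3.240) = 0.41404 rad
ℓ = θ/κ = 0.41404/0.12417 = 3.33446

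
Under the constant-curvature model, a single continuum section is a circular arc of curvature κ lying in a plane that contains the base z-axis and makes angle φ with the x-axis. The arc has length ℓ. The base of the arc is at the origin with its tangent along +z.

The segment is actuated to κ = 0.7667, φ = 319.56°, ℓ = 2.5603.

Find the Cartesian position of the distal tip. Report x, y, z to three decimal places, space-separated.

θ = κ·ℓ = 0.7667 × 2.5603 = 1.96298 rad
ρ = (1 − cos θ)/κ = (1 − -0.38221)/0.7667 = 1.80280
z = sin θ / κ = 0.92408/0.7667 = 1.20526
x = ρ cos φ = 1.80280 × cos(319.56°) = 1.37209
y = ρ sin φ = 1.80280 × sin(319.56°) = -1.16939

1.372 -1.169 1.205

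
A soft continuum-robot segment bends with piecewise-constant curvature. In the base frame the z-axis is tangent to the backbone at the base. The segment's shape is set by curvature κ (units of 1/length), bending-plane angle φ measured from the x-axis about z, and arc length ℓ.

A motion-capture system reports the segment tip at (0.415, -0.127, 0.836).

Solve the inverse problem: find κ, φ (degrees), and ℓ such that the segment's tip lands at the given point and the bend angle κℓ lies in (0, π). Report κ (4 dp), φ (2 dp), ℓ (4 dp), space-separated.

ρ = √(x²+y²) = √(0.415² + -0.127²) = 0.43400
φ = atan2(y, x) mod 360° = atan2(-0.127, 0.415) = 342.9846°
|p|² = ρ² + z² = 0.43400² + 0.836² = 0.88725
κ = 2ρ / |p|² = 2×0.43400 / 0.88725 = 0.97830
θ = 2·atan2(ρ, z) = 2·atan2(0.43400, 0.836) = 0.95768 rad
ℓ = θ/κ = 0.95768/0.97830 = 0.97892

0.9783 342.98 0.9789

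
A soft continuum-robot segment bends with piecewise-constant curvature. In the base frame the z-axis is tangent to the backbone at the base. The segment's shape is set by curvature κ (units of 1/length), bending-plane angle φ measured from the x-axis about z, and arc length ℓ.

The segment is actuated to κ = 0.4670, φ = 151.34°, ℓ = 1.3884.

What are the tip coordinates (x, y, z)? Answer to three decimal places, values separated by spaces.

-0.381 0.208 1.293

θ = κ·ℓ = 0.4670 × 1.3884 = 0.64838 rad
ρ = (1 − cos θ)/κ = (1 − 0.79706)/0.4670 = 0.43456
z = sin θ / κ = 0.60390/0.4670 = 1.29314
x = ρ cos φ = 0.43456 × cos(151.34°) = -0.38132
y = ρ sin φ = 0.43456 × sin(151.34°) = 0.20842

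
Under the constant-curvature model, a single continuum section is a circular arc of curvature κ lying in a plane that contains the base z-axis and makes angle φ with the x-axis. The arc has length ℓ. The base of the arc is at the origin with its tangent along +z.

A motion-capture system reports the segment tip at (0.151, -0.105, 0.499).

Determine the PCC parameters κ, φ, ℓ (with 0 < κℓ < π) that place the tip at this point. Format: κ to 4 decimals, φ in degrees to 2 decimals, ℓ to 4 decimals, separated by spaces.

1.3006 325.19 0.5430

ρ = √(x²+y²) = √(0.151² + -0.105²) = 0.18392
φ = atan2(y, x) mod 360° = atan2(-0.105, 0.151) = 325.1866°
|p|² = ρ² + z² = 0.18392² + 0.499² = 0.28283
κ = 2ρ / |p|² = 2×0.18392 / 0.28283 = 1.30057
θ = 2·atan2(ρ, z) = 2·atan2(0.18392, 0.499) = 0.70625 rad
ℓ = θ/κ = 0.70625/1.30057 = 0.54303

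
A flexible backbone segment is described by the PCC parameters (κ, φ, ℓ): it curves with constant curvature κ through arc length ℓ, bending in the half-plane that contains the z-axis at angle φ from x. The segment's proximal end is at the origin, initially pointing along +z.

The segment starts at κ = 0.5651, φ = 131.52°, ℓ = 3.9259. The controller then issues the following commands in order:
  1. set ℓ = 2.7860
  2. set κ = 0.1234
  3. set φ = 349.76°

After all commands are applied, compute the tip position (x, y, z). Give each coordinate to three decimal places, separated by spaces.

0.467 -0.084 2.731

initial: κ=0.5651, φ=131.52°, ℓ=3.9259
cmd 1: set ℓ=2.7860 → (κ,φ,ℓ)=(0.5651,131.52°,2.7860) → tip=(-1.1772,1.3297,1.7696)
cmd 2: set κ=0.1234 → (κ,φ,ℓ)=(0.1234,131.52°,2.7860) → tip=(-0.3143,0.3550,2.7314)
cmd 3: set φ=349.76° → (κ,φ,ℓ)=(0.1234,349.76°,2.7860) → tip=(0.4667,-0.0843,2.7314)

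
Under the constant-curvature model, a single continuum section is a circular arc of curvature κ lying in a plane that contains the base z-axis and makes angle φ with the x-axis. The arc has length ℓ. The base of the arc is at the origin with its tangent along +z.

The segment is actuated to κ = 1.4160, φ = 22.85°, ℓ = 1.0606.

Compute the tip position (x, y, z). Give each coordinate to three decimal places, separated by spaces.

0.606 0.255 0.705

θ = κ·ℓ = 1.4160 × 1.0606 = 1.50181 rad
ρ = (1 − cos θ)/κ = (1 − 0.06893)/1.4160 = 0.65753
z = sin θ / κ = 0.99762/1.4160 = 0.70453
x = ρ cos φ = 0.65753 × cos(22.85°) = 0.60593
y = ρ sin φ = 0.65753 × sin(22.85°) = 0.25533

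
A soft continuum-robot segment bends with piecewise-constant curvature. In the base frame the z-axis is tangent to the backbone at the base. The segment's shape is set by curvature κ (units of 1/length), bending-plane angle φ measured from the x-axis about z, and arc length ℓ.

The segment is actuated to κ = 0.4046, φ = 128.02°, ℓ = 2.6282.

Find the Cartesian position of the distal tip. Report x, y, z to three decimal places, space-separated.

θ = κ·ℓ = 0.4046 × 2.6282 = 1.06337 rad
ρ = (1 − cos θ)/κ = (1 − 0.48593)/0.4046 = 1.27056
z = sin θ / κ = 0.87400/0.4046 = 2.16015
x = ρ cos φ = 1.27056 × cos(128.02°) = -0.78259
y = ρ sin φ = 1.27056 × sin(128.02°) = 1.00095

-0.783 1.001 2.160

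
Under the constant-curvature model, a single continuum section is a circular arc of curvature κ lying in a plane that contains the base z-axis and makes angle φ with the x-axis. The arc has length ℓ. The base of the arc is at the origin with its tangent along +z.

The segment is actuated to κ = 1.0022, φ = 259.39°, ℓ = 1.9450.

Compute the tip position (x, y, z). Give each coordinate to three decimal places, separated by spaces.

θ = κ·ℓ = 1.0022 × 1.9450 = 1.94928 rad
ρ = (1 − cos θ)/κ = (1 − -0.36951)/1.0022 = 1.36650
z = sin θ / κ = 0.92923/1.0022 = 0.92719
x = ρ cos φ = 1.36650 × cos(259.39°) = -0.25160
y = ρ sin φ = 1.36650 × sin(259.39°) = -1.34314

-0.252 -1.343 0.927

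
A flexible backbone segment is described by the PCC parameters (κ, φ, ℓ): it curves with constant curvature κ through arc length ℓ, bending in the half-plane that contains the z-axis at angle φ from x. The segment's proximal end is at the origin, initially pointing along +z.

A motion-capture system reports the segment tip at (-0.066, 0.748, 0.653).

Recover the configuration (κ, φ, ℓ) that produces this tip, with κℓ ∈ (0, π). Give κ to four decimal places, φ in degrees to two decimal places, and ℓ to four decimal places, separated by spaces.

ρ = √(x²+y²) = √(-0.066² + 0.748²) = 0.75091
φ = atan2(y, x) mod 360° = atan2(0.748, -0.066) = 95.0425°
|p|² = ρ² + z² = 0.75091² + 0.653² = 0.99027
κ = 2ρ / |p|² = 2×0.75091 / 0.99027 = 1.51657
θ = 2·atan2(ρ, z) = 2·atan2(0.75091, 0.653) = 1.71005 rad
ℓ = θ/κ = 1.71005/1.51657 = 1.12758

1.5166 95.04 1.1276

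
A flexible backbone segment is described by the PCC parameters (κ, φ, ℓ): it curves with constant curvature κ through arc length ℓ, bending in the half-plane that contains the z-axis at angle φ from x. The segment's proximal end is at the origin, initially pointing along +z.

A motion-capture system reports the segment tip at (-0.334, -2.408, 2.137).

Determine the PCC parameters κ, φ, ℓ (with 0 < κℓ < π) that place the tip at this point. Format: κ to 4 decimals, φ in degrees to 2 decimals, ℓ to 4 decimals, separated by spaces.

ρ = √(x²+y²) = √(-0.334² + -2.408²) = 2.43105
φ = atan2(y, x) mod 360° = atan2(-2.408, -0.334) = 262.1032°
|p|² = ρ² + z² = 2.43105² + 2.137² = 10.47679
κ = 2ρ / |p|² = 2×2.43105 / 10.47679 = 0.46408
θ = 2·atan2(ρ, z) = 2·atan2(2.43105, 2.137) = 1.69936 rad
ℓ = θ/κ = 1.69936/0.46408 = 3.66176

0.4641 262.10 3.6618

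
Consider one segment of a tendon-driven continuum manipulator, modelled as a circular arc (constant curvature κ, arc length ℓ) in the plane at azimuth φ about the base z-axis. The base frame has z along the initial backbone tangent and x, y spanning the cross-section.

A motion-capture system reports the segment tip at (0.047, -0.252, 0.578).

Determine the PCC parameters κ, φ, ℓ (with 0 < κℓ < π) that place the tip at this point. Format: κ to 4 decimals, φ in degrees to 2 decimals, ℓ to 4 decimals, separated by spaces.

ρ = √(x²+y²) = √(0.047² + -0.252²) = 0.25635
φ = atan2(y, x) mod 360° = atan2(-0.252, 0.047) = 280.5647°
|p|² = ρ² + z² = 0.25635² + 0.578² = 0.39980
κ = 2ρ / |p|² = 2×0.25635 / 0.39980 = 1.28238
θ = 2·atan2(ρ, z) = 2·atan2(0.25635, 0.578) = 0.83488 rad
ℓ = θ/κ = 0.83488/1.28238 = 0.65104

1.2824 280.56 0.6510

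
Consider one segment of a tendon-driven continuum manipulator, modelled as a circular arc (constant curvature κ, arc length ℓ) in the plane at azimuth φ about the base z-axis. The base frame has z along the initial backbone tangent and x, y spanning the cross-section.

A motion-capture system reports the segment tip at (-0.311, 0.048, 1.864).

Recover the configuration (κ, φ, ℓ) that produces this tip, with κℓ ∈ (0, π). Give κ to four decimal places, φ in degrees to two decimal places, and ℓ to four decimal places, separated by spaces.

0.1761 171.23 1.8992

ρ = √(x²+y²) = √(-0.311² + 0.048²) = 0.31468
φ = atan2(y, x) mod 360° = atan2(0.048, -0.311) = 171.2262°
|p|² = ρ² + z² = 0.31468² + 1.864² = 3.57352
κ = 2ρ / |p|² = 2×0.31468 / 3.57352 = 0.17612
θ = 2·atan2(ρ, z) = 2·atan2(0.31468, 1.864) = 0.33449 rad
ℓ = θ/κ = 0.33449/0.17612 = 1.89922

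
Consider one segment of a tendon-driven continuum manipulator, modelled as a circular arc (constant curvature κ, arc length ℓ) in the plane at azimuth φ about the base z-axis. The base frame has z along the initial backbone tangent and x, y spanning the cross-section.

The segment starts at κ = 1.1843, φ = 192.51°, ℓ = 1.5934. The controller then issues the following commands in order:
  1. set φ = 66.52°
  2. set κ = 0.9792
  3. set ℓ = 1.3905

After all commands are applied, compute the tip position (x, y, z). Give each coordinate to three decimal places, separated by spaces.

initial: κ=1.1843, φ=192.51°, ℓ=1.5934
cmd 1: set φ=66.52° → (κ,φ,ℓ)=(1.1843,66.52°,1.5934) → tip=(0.4411,1.0153,0.8025)
cmd 2: set κ=0.9792 → (κ,φ,ℓ)=(0.9792,66.52°,1.5934) → tip=(0.4026,0.9268,1.0212)
cmd 3: set ℓ=1.3905 → (κ,φ,ℓ)=(0.9792,66.52°,1.3905) → tip=(0.3224,0.7421,0.9990)

0.322 0.742 0.999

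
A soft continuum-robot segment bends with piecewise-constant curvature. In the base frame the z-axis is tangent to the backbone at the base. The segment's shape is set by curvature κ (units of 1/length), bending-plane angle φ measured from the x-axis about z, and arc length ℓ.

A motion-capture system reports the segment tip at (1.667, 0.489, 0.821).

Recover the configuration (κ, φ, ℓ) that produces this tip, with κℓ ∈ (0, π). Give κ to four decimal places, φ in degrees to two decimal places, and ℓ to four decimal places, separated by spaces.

ρ = √(x²+y²) = √(1.667² + 0.489²) = 1.73724
φ = atan2(y, x) mod 360° = atan2(0.489, 1.667) = 16.3486°
|p|² = ρ² + z² = 1.73724² + 0.821² = 3.69205
κ = 2ρ / |p|² = 2×1.73724 / 3.69205 = 0.94107
θ = 2·atan2(ρ, z) = 2·atan2(1.73724, 0.821) = 2.25864 rad
ℓ = θ/κ = 2.25864/0.94107 = 2.40007

0.9411 16.35 2.4001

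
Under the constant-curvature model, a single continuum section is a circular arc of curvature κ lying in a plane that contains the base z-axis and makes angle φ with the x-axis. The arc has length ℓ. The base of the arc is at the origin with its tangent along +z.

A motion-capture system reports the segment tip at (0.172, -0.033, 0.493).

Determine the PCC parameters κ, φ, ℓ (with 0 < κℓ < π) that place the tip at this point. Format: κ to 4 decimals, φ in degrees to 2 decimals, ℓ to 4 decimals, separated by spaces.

1.2797 349.14 0.5335

ρ = √(x²+y²) = √(0.172² + -0.033²) = 0.17514
φ = atan2(y, x) mod 360° = atan2(-0.033, 0.172) = 349.1392°
|p|² = ρ² + z² = 0.17514² + 0.493² = 0.27372
κ = 2ρ / |p|² = 2×0.17514 / 0.27372 = 1.27967
θ = 2·atan2(ρ, z) = 2·atan2(0.17514, 0.493) = 0.68268 rad
ℓ = θ/κ = 0.68268/1.27967 = 0.53348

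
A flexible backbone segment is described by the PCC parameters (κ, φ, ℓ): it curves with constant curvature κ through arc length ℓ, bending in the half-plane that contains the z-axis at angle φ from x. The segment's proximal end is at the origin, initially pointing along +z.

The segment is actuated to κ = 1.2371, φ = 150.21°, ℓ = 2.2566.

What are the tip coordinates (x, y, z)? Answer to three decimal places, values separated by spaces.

θ = κ·ℓ = 1.2371 × 2.2566 = 2.79164 rad
ρ = (1 − cos θ)/κ = (1 − -0.93939)/1.2371 = 1.56769
z = sin θ / κ = 0.34285/1.2371 = 0.27714
x = ρ cos φ = 1.56769 × cos(150.21°) = -1.36052
y = ρ sin φ = 1.56769 × sin(150.21°) = 0.77886

-1.361 0.779 0.277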